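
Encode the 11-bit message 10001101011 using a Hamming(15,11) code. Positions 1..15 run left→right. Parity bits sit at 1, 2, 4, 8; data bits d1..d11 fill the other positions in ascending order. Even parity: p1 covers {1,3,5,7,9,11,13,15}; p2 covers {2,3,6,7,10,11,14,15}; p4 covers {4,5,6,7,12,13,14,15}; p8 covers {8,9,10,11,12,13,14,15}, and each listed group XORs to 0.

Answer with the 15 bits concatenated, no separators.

Place data at non-parity positions: p1 p2 1 p4 0 0 0 p8 1 1 0 1 0 1 1
p1 (pos 1,3,5,7,9,11,13,15): XOR of data positions = 1⊕0⊕0⊕1⊕0⊕0⊕1 = 1
p2 (pos 2,3,6,7,10,11,14,15): XOR of data positions = 1⊕0⊕0⊕1⊕0⊕1⊕1 = 0
p4 (pos 4,5,6,7,12,13,14,15): XOR of data positions = 0⊕0⊕0⊕1⊕0⊕1⊕1 = 1
p8 (pos 8,9,10,11,12,13,14,15): XOR of data positions = 1⊕1⊕0⊕1⊕0⊕1⊕1 = 1
Codeword: 101100011101011

101100011101011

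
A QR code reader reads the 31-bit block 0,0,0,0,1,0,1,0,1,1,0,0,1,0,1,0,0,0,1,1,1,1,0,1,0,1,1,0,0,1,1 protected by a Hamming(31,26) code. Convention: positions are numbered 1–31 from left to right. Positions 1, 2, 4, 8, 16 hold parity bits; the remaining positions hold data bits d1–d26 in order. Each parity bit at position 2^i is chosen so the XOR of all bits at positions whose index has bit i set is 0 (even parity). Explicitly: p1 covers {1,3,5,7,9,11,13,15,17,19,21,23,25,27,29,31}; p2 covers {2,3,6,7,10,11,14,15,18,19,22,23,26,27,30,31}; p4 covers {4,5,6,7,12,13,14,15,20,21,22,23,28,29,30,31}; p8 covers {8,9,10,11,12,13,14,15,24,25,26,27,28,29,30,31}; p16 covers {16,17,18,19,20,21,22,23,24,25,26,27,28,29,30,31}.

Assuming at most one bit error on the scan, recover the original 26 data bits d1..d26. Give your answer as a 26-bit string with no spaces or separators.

01011100101001111010110010

s1 (pos 1,3,5,7,9,11,13,15,17,19,21,23,25,27,29,31): 0⊕0⊕1⊕1⊕1⊕0⊕1⊕1⊕0⊕1⊕1⊕0⊕0⊕1⊕0⊕1 = 1
s2 (pos 2,3,6,7,10,11,14,15,18,19,22,23,26,27,30,31): 0⊕0⊕0⊕1⊕1⊕0⊕0⊕1⊕0⊕1⊕1⊕0⊕1⊕1⊕1⊕1 = 1
s4 (pos 4,5,6,7,12,13,14,15,20,21,22,23,28,29,30,31): 0⊕1⊕0⊕1⊕0⊕1⊕0⊕1⊕1⊕1⊕1⊕0⊕0⊕0⊕1⊕1 = 1
s8 (pos 8,9,10,11,12,13,14,15,24,25,26,27,28,29,30,31): 0⊕1⊕1⊕0⊕0⊕1⊕0⊕1⊕1⊕0⊕1⊕1⊕0⊕0⊕1⊕1 = 1
s16 (pos 16,17,18,19,20,21,22,23,24,25,26,27,28,29,30,31): 0⊕0⊕0⊕1⊕1⊕1⊕1⊕0⊕1⊕0⊕1⊕1⊕0⊕0⊕1⊕1 = 1
Syndrome s16…s1 = 11111 → error at position 31.
Flip position 31: 0000101011001010001111010110011 → 0000101011001010001111010110010
Read data bits from positions 3,5,6,7,9,10,11,12,13,14,15,17,18,19,20,21,22,23,24,25,26,27,28,29,30,31: 01011100101001111010110010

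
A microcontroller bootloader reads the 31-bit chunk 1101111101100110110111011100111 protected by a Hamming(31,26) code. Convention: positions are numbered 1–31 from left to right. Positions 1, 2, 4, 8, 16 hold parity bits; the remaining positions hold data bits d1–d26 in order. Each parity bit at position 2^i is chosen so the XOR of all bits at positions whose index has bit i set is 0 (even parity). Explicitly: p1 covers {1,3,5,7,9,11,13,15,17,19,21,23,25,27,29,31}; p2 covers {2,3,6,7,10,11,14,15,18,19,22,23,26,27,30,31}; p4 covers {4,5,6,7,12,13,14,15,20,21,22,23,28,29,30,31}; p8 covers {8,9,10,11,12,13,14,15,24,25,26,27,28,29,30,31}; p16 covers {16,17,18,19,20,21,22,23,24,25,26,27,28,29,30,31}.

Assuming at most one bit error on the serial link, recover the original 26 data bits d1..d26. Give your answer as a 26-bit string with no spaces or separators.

01110110011110111001100111

s1 (pos 1,3,5,7,9,11,13,15,17,19,21,23,25,27,29,31): 1⊕0⊕1⊕1⊕0⊕1⊕0⊕1⊕1⊕0⊕1⊕0⊕1⊕0⊕1⊕1 = 0
s2 (pos 2,3,6,7,10,11,14,15,18,19,22,23,26,27,30,31): 1⊕0⊕1⊕1⊕1⊕1⊕1⊕1⊕1⊕0⊕1⊕0⊕1⊕0⊕1⊕1 = 0
s4 (pos 4,5,6,7,12,13,14,15,20,21,22,23,28,29,30,31): 1⊕1⊕1⊕1⊕0⊕0⊕1⊕1⊕1⊕1⊕1⊕0⊕0⊕1⊕1⊕1 = 0
s8 (pos 8,9,10,11,12,13,14,15,24,25,26,27,28,29,30,31): 1⊕0⊕1⊕1⊕0⊕0⊕1⊕1⊕1⊕1⊕1⊕0⊕0⊕1⊕1⊕1 = 1
s16 (pos 16,17,18,19,20,21,22,23,24,25,26,27,28,29,30,31): 0⊕1⊕1⊕0⊕1⊕1⊕1⊕0⊕1⊕1⊕1⊕0⊕0⊕1⊕1⊕1 = 1
Syndrome s16…s1 = 11000 → error at position 24.
Flip position 24: 1101111101100110110111011100111 → 1101111101100110110111001100111
Read data bits from positions 3,5,6,7,9,10,11,12,13,14,15,17,18,19,20,21,22,23,24,25,26,27,28,29,30,31: 01110110011110111001100111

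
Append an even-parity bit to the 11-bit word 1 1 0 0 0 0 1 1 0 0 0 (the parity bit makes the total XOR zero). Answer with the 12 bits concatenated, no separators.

110000110000

XOR of the 11 data bits: 1⊕1⊕0⊕0⊕0⊕0⊕1⊕1⊕0⊕0⊕0 = 0
Parity bit = 0 (so all 12 bits XOR to 0).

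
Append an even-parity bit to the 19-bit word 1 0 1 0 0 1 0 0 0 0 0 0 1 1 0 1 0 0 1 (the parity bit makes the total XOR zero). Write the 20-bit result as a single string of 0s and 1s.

10100100000011010011

XOR of the 19 data bits: 1⊕0⊕1⊕0⊕0⊕1⊕0⊕0⊕0⊕0⊕0⊕0⊕1⊕1⊕0⊕1⊕0⊕0⊕1 = 1
Parity bit = 1 (so all 20 bits XOR to 0).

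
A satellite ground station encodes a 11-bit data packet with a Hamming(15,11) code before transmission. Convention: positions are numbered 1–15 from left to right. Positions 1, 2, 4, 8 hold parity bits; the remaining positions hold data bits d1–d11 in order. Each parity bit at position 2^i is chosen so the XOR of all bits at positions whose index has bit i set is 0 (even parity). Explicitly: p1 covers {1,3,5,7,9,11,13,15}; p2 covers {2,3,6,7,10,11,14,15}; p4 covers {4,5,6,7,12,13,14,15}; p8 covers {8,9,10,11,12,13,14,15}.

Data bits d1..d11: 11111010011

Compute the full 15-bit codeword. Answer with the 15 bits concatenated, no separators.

Place data at non-parity positions: p1 p2 1 p4 1 1 1 p8 1 0 1 0 0 1 1
p1 (pos 1,3,5,7,9,11,13,15): XOR of data positions = 1⊕1⊕1⊕1⊕1⊕0⊕1 = 0
p2 (pos 2,3,6,7,10,11,14,15): XOR of data positions = 1⊕1⊕1⊕0⊕1⊕1⊕1 = 0
p4 (pos 4,5,6,7,12,13,14,15): XOR of data positions = 1⊕1⊕1⊕0⊕0⊕1⊕1 = 1
p8 (pos 8,9,10,11,12,13,14,15): XOR of data positions = 1⊕0⊕1⊕0⊕0⊕1⊕1 = 0
Codeword: 001111101010011

001111101010011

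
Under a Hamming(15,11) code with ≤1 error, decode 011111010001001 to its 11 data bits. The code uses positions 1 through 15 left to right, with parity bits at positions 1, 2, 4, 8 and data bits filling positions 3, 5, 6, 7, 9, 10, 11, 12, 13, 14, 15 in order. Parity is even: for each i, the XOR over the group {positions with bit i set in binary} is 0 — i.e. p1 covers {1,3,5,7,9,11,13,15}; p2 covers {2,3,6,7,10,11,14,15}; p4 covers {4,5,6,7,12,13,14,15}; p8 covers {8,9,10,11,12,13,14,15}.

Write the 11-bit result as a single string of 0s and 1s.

11100001101

s1 (pos 1,3,5,7,9,11,13,15): 0⊕1⊕1⊕0⊕0⊕0⊕0⊕1 = 1
s2 (pos 2,3,6,7,10,11,14,15): 1⊕1⊕1⊕0⊕0⊕0⊕0⊕1 = 0
s4 (pos 4,5,6,7,12,13,14,15): 1⊕1⊕1⊕0⊕1⊕0⊕0⊕1 = 1
s8 (pos 8,9,10,11,12,13,14,15): 1⊕0⊕0⊕0⊕1⊕0⊕0⊕1 = 1
Syndrome s8…s1 = 1101 → error at position 13.
Flip position 13: 011111010001001 → 011111010001101
Read data bits from positions 3,5,6,7,9,10,11,12,13,14,15: 11100001101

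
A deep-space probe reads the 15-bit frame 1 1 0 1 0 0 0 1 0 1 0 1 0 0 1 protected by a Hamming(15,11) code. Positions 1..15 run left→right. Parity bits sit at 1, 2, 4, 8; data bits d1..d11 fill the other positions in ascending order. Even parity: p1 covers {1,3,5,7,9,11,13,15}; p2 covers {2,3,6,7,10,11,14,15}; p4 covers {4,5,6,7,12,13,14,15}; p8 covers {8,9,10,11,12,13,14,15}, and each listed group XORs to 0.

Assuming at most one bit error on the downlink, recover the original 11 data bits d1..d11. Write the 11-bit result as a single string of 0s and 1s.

00100101001

s1 (pos 1,3,5,7,9,11,13,15): 1⊕0⊕0⊕0⊕0⊕0⊕0⊕1 = 0
s2 (pos 2,3,6,7,10,11,14,15): 1⊕0⊕0⊕0⊕1⊕0⊕0⊕1 = 1
s4 (pos 4,5,6,7,12,13,14,15): 1⊕0⊕0⊕0⊕1⊕0⊕0⊕1 = 1
s8 (pos 8,9,10,11,12,13,14,15): 1⊕0⊕1⊕0⊕1⊕0⊕0⊕1 = 0
Syndrome s8…s1 = 0110 → error at position 6.
Flip position 6: 110100010101001 → 110101010101001
Read data bits from positions 3,5,6,7,9,10,11,12,13,14,15: 00100101001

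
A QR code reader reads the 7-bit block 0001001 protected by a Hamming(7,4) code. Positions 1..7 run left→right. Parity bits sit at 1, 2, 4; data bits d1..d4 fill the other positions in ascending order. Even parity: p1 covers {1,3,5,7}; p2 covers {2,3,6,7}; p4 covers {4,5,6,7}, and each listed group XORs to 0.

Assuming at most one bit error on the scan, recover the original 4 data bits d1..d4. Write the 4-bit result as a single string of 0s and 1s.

1001

s1 (pos 1,3,5,7): 0⊕0⊕0⊕1 = 1
s2 (pos 2,3,6,7): 0⊕0⊕0⊕1 = 1
s4 (pos 4,5,6,7): 1⊕0⊕0⊕1 = 0
Syndrome s4…s1 = 011 → error at position 3.
Flip position 3: 0001001 → 0011001
Read data bits from positions 3,5,6,7: 1001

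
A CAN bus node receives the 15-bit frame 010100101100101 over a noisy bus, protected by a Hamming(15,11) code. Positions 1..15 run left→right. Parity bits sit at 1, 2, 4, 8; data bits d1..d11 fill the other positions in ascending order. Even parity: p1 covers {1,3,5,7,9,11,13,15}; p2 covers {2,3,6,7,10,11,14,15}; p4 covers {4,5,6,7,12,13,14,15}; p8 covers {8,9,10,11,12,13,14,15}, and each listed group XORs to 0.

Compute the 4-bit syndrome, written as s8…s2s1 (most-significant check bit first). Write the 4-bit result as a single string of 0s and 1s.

s1 (pos 1,3,5,7,9,11,13,15): 0⊕0⊕0⊕1⊕1⊕0⊕1⊕1 = 0
s2 (pos 2,3,6,7,10,11,14,15): 1⊕0⊕0⊕1⊕1⊕0⊕0⊕1 = 0
s4 (pos 4,5,6,7,12,13,14,15): 1⊕0⊕0⊕1⊕0⊕1⊕0⊕1 = 0
s8 (pos 8,9,10,11,12,13,14,15): 0⊕1⊕1⊕0⊕0⊕1⊕0⊕1 = 0
Syndrome s8…s1 = 0000 → no error.

0000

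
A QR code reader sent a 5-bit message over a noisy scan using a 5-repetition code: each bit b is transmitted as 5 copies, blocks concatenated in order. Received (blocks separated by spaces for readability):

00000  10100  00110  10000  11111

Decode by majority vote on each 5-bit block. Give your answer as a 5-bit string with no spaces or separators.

00001

Block 1 (00000): 0 ones → 0
Block 2 (10100): 2 ones → 0
Block 3 (00110): 2 ones → 0
Block 4 (10000): 1 one → 0
Block 5 (11111): 5 ones → 1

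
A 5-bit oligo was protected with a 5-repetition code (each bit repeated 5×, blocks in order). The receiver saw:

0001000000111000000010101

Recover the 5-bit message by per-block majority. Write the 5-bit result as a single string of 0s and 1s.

Block 1 (00010): 1 one → 0
Block 2 (00000): 0 ones → 0
Block 3 (11100): 3 ones → 1
Block 4 (00000): 0 ones → 0
Block 5 (10101): 3 ones → 1

00101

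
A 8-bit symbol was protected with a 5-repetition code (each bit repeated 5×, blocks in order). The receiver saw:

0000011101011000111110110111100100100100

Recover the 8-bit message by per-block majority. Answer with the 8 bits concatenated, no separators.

01011100

Block 1 (00000): 0 ones → 0
Block 2 (11101): 4 ones → 1
Block 3 (01100): 2 ones → 0
Block 4 (01111): 4 ones → 1
Block 5 (10110): 3 ones → 1
Block 6 (11110): 4 ones → 1
Block 7 (01001): 2 ones → 0
Block 8 (00100): 1 one → 0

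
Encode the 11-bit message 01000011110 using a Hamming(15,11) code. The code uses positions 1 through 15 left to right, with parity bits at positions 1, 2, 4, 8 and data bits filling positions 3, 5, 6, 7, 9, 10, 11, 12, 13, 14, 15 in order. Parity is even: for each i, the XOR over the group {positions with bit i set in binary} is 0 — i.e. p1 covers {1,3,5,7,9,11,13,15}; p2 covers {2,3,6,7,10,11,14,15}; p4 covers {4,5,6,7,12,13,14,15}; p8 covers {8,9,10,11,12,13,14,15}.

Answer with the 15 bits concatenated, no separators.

Place data at non-parity positions: p1 p2 0 p4 1 0 0 p8 0 0 1 1 1 1 0
p1 (pos 1,3,5,7,9,11,13,15): XOR of data positions = 0⊕1⊕0⊕0⊕1⊕1⊕0 = 1
p2 (pos 2,3,6,7,10,11,14,15): XOR of data positions = 0⊕0⊕0⊕0⊕1⊕1⊕0 = 0
p4 (pos 4,5,6,7,12,13,14,15): XOR of data positions = 1⊕0⊕0⊕1⊕1⊕1⊕0 = 0
p8 (pos 8,9,10,11,12,13,14,15): XOR of data positions = 0⊕0⊕1⊕1⊕1⊕1⊕0 = 0
Codeword: 100010000011110

100010000011110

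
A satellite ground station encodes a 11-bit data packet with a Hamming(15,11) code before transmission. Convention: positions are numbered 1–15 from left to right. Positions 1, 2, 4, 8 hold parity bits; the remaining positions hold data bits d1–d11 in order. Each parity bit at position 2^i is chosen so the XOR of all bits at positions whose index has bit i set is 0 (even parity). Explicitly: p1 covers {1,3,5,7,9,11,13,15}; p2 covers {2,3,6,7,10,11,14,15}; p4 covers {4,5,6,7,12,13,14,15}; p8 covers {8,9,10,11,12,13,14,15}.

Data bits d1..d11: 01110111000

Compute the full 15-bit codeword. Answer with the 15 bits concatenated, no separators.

Place data at non-parity positions: p1 p2 0 p4 1 1 1 p8 0 1 1 1 0 0 0
p1 (pos 1,3,5,7,9,11,13,15): XOR of data positions = 0⊕1⊕1⊕0⊕1⊕0⊕0 = 1
p2 (pos 2,3,6,7,10,11,14,15): XOR of data positions = 0⊕1⊕1⊕1⊕1⊕0⊕0 = 0
p4 (pos 4,5,6,7,12,13,14,15): XOR of data positions = 1⊕1⊕1⊕1⊕0⊕0⊕0 = 0
p8 (pos 8,9,10,11,12,13,14,15): XOR of data positions = 0⊕1⊕1⊕1⊕0⊕0⊕0 = 1
Codeword: 100011110111000

100011110111000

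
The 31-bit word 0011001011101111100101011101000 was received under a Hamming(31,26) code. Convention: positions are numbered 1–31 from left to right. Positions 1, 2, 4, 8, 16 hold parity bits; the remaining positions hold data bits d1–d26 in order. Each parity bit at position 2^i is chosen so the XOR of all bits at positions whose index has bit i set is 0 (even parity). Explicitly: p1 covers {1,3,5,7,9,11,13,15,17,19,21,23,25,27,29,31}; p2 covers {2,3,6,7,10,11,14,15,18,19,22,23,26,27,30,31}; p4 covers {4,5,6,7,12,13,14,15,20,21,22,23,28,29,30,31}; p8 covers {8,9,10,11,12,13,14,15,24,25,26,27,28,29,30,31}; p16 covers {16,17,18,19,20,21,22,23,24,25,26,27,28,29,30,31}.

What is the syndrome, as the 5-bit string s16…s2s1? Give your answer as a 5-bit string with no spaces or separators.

s1 (pos 1,3,5,7,9,11,13,15,17,19,21,23,25,27,29,31): 0⊕1⊕0⊕1⊕1⊕1⊕1⊕1⊕1⊕0⊕0⊕0⊕1⊕0⊕0⊕0 = 0
s2 (pos 2,3,6,7,10,11,14,15,18,19,22,23,26,27,30,31): 0⊕1⊕0⊕1⊕1⊕1⊕1⊕1⊕0⊕0⊕1⊕0⊕1⊕0⊕0⊕0 = 0
s4 (pos 4,5,6,7,12,13,14,15,20,21,22,23,28,29,30,31): 1⊕0⊕0⊕1⊕0⊕1⊕1⊕1⊕1⊕0⊕1⊕0⊕1⊕0⊕0⊕0 = 0
s8 (pos 8,9,10,11,12,13,14,15,24,25,26,27,28,29,30,31): 0⊕1⊕1⊕1⊕0⊕1⊕1⊕1⊕1⊕1⊕1⊕0⊕1⊕0⊕0⊕0 = 0
s16 (pos 16,17,18,19,20,21,22,23,24,25,26,27,28,29,30,31): 1⊕1⊕0⊕0⊕1⊕0⊕1⊕0⊕1⊕1⊕1⊕0⊕1⊕0⊕0⊕0 = 0
Syndrome s16…s1 = 00000 → no error.

00000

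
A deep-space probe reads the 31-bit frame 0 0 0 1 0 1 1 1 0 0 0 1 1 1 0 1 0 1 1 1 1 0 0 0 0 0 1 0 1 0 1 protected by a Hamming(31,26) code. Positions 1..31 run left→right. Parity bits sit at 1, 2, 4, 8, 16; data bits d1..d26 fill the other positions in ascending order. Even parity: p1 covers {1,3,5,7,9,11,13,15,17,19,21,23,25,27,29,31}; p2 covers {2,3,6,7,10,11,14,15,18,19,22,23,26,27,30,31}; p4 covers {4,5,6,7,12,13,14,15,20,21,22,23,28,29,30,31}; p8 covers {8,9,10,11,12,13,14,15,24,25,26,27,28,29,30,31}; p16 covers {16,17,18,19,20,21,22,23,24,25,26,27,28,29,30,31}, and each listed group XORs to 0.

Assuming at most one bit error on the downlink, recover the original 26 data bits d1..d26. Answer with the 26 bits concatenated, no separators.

00110011110011110000010101

s1 (pos 1,3,5,7,9,11,13,15,17,19,21,23,25,27,29,31): 0⊕0⊕0⊕1⊕0⊕0⊕1⊕0⊕0⊕1⊕1⊕0⊕0⊕1⊕1⊕1 = 1
s2 (pos 2,3,6,7,10,11,14,15,18,19,22,23,26,27,30,31): 0⊕0⊕1⊕1⊕0⊕0⊕1⊕0⊕1⊕1⊕0⊕0⊕0⊕1⊕0⊕1 = 1
s4 (pos 4,5,6,7,12,13,14,15,20,21,22,23,28,29,30,31): 1⊕0⊕1⊕1⊕1⊕1⊕1⊕0⊕1⊕1⊕0⊕0⊕0⊕1⊕0⊕1 = 0
s8 (pos 8,9,10,11,12,13,14,15,24,25,26,27,28,29,30,31): 1⊕0⊕0⊕0⊕1⊕1⊕1⊕0⊕0⊕0⊕0⊕1⊕0⊕1⊕0⊕1 = 1
s16 (pos 16,17,18,19,20,21,22,23,24,25,26,27,28,29,30,31): 1⊕0⊕1⊕1⊕1⊕1⊕0⊕0⊕0⊕0⊕0⊕1⊕0⊕1⊕0⊕1 = 0
Syndrome s16…s1 = 01011 → error at position 11.
Flip position 11: 0001011100011101011110000010101 → 0001011100111101011110000010101
Read data bits from positions 3,5,6,7,9,10,11,12,13,14,15,17,18,19,20,21,22,23,24,25,26,27,28,29,30,31: 00110011110011110000010101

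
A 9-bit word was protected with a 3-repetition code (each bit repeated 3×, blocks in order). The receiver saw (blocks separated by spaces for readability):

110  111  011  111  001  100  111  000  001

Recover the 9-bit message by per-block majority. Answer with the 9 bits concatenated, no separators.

Block 1 (110): 2 ones → 1
Block 2 (111): 3 ones → 1
Block 3 (011): 2 ones → 1
Block 4 (111): 3 ones → 1
Block 5 (001): 1 one → 0
Block 6 (100): 1 one → 0
Block 7 (111): 3 ones → 1
Block 8 (000): 0 ones → 0
Block 9 (001): 1 one → 0

111100100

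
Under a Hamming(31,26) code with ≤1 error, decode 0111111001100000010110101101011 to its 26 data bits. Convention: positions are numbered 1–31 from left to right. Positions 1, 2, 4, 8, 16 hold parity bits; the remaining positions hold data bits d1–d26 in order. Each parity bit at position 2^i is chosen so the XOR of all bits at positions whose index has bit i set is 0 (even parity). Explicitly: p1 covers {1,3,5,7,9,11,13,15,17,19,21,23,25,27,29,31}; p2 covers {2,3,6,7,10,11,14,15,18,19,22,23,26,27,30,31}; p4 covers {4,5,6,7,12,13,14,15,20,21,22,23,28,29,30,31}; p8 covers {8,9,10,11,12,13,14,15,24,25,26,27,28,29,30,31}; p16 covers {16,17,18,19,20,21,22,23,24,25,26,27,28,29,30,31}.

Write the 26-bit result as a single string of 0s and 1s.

11110110000010110101001011

s1 (pos 1,3,5,7,9,11,13,15,17,19,21,23,25,27,29,31): 0⊕1⊕1⊕1⊕0⊕1⊕0⊕0⊕0⊕0⊕1⊕1⊕1⊕0⊕0⊕1 = 0
s2 (pos 2,3,6,7,10,11,14,15,18,19,22,23,26,27,30,31): 1⊕1⊕1⊕1⊕1⊕1⊕0⊕0⊕1⊕0⊕0⊕1⊕1⊕0⊕1⊕1 = 1
s4 (pos 4,5,6,7,12,13,14,15,20,21,22,23,28,29,30,31): 1⊕1⊕1⊕1⊕0⊕0⊕0⊕0⊕1⊕1⊕0⊕1⊕1⊕0⊕1⊕1 = 0
s8 (pos 8,9,10,11,12,13,14,15,24,25,26,27,28,29,30,31): 0⊕0⊕1⊕1⊕0⊕0⊕0⊕0⊕0⊕1⊕1⊕0⊕1⊕0⊕1⊕1 = 1
s16 (pos 16,17,18,19,20,21,22,23,24,25,26,27,28,29,30,31): 0⊕0⊕1⊕0⊕1⊕1⊕0⊕1⊕0⊕1⊕1⊕0⊕1⊕0⊕1⊕1 = 1
Syndrome s16…s1 = 11010 → error at position 26.
Flip position 26: 0111111001100000010110101101011 → 0111111001100000010110101001011
Read data bits from positions 3,5,6,7,9,10,11,12,13,14,15,17,18,19,20,21,22,23,24,25,26,27,28,29,30,31: 11110110000010110101001011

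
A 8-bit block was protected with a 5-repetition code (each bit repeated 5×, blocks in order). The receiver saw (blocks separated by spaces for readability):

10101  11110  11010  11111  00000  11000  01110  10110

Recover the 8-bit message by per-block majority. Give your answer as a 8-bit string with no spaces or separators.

11110011

Block 1 (10101): 3 ones → 1
Block 2 (11110): 4 ones → 1
Block 3 (11010): 3 ones → 1
Block 4 (11111): 5 ones → 1
Block 5 (00000): 0 ones → 0
Block 6 (11000): 2 ones → 0
Block 7 (01110): 3 ones → 1
Block 8 (10110): 3 ones → 1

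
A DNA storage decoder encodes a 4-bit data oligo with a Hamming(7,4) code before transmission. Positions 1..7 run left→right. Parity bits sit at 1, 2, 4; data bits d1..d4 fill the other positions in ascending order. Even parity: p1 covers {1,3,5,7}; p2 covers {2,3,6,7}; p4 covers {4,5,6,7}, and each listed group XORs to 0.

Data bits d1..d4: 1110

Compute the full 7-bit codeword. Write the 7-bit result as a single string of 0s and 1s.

0010110

Place data at non-parity positions: p1 p2 1 p4 1 1 0
p1 (pos 1,3,5,7): XOR of data positions = 1⊕1⊕0 = 0
p2 (pos 2,3,6,7): XOR of data positions = 1⊕1⊕0 = 0
p4 (pos 4,5,6,7): XOR of data positions = 1⊕1⊕0 = 0
Codeword: 0010110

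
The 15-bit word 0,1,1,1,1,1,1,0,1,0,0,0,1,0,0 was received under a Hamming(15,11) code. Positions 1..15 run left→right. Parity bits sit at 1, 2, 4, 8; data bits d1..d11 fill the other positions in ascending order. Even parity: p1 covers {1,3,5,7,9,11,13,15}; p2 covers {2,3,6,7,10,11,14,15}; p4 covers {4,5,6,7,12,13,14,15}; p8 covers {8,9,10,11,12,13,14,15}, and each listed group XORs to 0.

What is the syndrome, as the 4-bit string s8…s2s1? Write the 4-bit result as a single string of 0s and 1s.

0101

s1 (pos 1,3,5,7,9,11,13,15): 0⊕1⊕1⊕1⊕1⊕0⊕1⊕0 = 1
s2 (pos 2,3,6,7,10,11,14,15): 1⊕1⊕1⊕1⊕0⊕0⊕0⊕0 = 0
s4 (pos 4,5,6,7,12,13,14,15): 1⊕1⊕1⊕1⊕0⊕1⊕0⊕0 = 1
s8 (pos 8,9,10,11,12,13,14,15): 0⊕1⊕0⊕0⊕0⊕1⊕0⊕0 = 0
Syndrome s8…s1 = 0101 → error at position 5.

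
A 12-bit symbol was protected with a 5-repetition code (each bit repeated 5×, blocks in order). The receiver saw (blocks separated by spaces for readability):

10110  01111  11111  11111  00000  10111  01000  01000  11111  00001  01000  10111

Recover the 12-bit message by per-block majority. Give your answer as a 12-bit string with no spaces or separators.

Block 1 (10110): 3 ones → 1
Block 2 (01111): 4 ones → 1
Block 3 (11111): 5 ones → 1
Block 4 (11111): 5 ones → 1
Block 5 (00000): 0 ones → 0
Block 6 (10111): 4 ones → 1
Block 7 (01000): 1 one → 0
Block 8 (01000): 1 one → 0
Block 9 (11111): 5 ones → 1
Block 10 (00001): 1 one → 0
Block 11 (01000): 1 one → 0
Block 12 (10111): 4 ones → 1

111101001001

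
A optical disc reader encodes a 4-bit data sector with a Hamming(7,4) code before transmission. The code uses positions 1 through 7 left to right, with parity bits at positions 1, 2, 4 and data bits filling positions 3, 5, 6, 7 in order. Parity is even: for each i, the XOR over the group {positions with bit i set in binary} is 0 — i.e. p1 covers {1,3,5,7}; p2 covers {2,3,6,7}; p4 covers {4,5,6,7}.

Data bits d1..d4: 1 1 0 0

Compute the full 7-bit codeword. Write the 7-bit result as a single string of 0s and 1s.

Place data at non-parity positions: p1 p2 1 p4 1 0 0
p1 (pos 1,3,5,7): XOR of data positions = 1⊕1⊕0 = 0
p2 (pos 2,3,6,7): XOR of data positions = 1⊕0⊕0 = 1
p4 (pos 4,5,6,7): XOR of data positions = 1⊕0⊕0 = 1
Codeword: 0111100

0111100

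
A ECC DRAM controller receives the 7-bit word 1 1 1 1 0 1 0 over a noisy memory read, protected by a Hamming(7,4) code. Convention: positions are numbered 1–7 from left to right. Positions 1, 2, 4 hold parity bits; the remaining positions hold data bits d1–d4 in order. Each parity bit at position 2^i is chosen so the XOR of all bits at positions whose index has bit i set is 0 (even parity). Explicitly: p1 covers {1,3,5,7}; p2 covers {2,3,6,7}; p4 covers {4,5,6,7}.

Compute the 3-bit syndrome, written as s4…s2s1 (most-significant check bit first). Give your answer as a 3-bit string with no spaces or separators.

s1 (pos 1,3,5,7): 1⊕1⊕0⊕0 = 0
s2 (pos 2,3,6,7): 1⊕1⊕1⊕0 = 1
s4 (pos 4,5,6,7): 1⊕0⊕1⊕0 = 0
Syndrome s4…s1 = 010 → error at position 2.

010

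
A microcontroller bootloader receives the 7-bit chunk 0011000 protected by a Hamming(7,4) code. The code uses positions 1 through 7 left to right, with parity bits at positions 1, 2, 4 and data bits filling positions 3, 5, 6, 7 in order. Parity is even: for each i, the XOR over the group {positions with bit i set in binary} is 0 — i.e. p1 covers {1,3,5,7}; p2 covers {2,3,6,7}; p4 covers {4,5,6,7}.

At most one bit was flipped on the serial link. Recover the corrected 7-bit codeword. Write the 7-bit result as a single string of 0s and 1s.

0011001

s1 (pos 1,3,5,7): 0⊕1⊕0⊕0 = 1
s2 (pos 2,3,6,7): 0⊕1⊕0⊕0 = 1
s4 (pos 4,5,6,7): 1⊕0⊕0⊕0 = 1
Syndrome s4…s1 = 111 → error at position 7.
Flip position 7: 0011000 → 0011001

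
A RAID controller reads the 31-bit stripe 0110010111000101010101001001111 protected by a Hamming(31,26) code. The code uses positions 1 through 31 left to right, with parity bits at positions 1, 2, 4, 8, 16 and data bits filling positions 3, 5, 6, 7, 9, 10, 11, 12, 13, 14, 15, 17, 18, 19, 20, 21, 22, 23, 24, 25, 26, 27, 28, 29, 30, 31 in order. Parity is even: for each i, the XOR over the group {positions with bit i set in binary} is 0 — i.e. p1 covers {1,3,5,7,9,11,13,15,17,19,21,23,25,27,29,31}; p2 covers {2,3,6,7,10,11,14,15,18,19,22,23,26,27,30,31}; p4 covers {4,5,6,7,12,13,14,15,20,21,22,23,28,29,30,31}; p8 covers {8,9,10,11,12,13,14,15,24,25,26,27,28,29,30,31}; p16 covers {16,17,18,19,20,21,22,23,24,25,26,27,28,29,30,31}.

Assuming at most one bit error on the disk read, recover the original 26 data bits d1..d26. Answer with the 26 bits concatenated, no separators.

10101100010010101001011111

s1 (pos 1,3,5,7,9,11,13,15,17,19,21,23,25,27,29,31): 0⊕1⊕0⊕0⊕1⊕0⊕0⊕0⊕0⊕0⊕0⊕0⊕1⊕0⊕1⊕1 = 1
s2 (pos 2,3,6,7,10,11,14,15,18,19,22,23,26,27,30,31): 1⊕1⊕1⊕0⊕1⊕0⊕1⊕0⊕1⊕0⊕1⊕0⊕0⊕0⊕1⊕1 = 1
s4 (pos 4,5,6,7,12,13,14,15,20,21,22,23,28,29,30,31): 0⊕0⊕1⊕0⊕0⊕0⊕1⊕0⊕1⊕0⊕1⊕0⊕1⊕1⊕1⊕1 = 0
s8 (pos 8,9,10,11,12,13,14,15,24,25,26,27,28,29,30,31): 1⊕1⊕1⊕0⊕0⊕0⊕1⊕0⊕0⊕1⊕0⊕0⊕1⊕1⊕1⊕1 = 1
s16 (pos 16,17,18,19,20,21,22,23,24,25,26,27,28,29,30,31): 1⊕0⊕1⊕0⊕1⊕0⊕1⊕0⊕0⊕1⊕0⊕0⊕1⊕1⊕1⊕1 = 1
Syndrome s16…s1 = 11011 → error at position 27.
Flip position 27: 0110010111000101010101001001111 → 0110010111000101010101001011111
Read data bits from positions 3,5,6,7,9,10,11,12,13,14,15,17,18,19,20,21,22,23,24,25,26,27,28,29,30,31: 10101100010010101001011111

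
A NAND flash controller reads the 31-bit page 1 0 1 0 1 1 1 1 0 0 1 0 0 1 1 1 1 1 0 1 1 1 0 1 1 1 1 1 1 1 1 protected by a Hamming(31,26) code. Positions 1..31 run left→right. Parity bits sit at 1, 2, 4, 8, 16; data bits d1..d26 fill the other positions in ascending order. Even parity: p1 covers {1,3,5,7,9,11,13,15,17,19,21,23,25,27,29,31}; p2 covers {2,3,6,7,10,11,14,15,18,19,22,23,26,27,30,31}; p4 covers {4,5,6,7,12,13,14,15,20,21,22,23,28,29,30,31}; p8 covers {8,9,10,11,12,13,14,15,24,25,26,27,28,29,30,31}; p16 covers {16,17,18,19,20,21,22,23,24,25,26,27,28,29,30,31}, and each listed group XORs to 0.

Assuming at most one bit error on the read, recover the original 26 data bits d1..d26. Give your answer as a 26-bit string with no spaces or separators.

11110010011110111011111111

s1 (pos 1,3,5,7,9,11,13,15,17,19,21,23,25,27,29,31): 1⊕1⊕1⊕1⊕0⊕1⊕0⊕1⊕1⊕0⊕1⊕0⊕1⊕1⊕1⊕1 = 0
s2 (pos 2,3,6,7,10,11,14,15,18,19,22,23,26,27,30,31): 0⊕1⊕1⊕1⊕0⊕1⊕1⊕1⊕1⊕0⊕1⊕0⊕1⊕1⊕1⊕1 = 0
s4 (pos 4,5,6,7,12,13,14,15,20,21,22,23,28,29,30,31): 0⊕1⊕1⊕1⊕0⊕0⊕1⊕1⊕1⊕1⊕1⊕0⊕1⊕1⊕1⊕1 = 0
s8 (pos 8,9,10,11,12,13,14,15,24,25,26,27,28,29,30,31): 1⊕0⊕0⊕1⊕0⊕0⊕1⊕1⊕1⊕1⊕1⊕1⊕1⊕1⊕1⊕1 = 0
s16 (pos 16,17,18,19,20,21,22,23,24,25,26,27,28,29,30,31): 1⊕1⊕1⊕0⊕1⊕1⊕1⊕0⊕1⊕1⊕1⊕1⊕1⊕1⊕1⊕1 = 0
Syndrome s16…s1 = 00000 → no error.
Read data bits from positions 3,5,6,7,9,10,11,12,13,14,15,17,18,19,20,21,22,23,24,25,26,27,28,29,30,31: 11110010011110111011111111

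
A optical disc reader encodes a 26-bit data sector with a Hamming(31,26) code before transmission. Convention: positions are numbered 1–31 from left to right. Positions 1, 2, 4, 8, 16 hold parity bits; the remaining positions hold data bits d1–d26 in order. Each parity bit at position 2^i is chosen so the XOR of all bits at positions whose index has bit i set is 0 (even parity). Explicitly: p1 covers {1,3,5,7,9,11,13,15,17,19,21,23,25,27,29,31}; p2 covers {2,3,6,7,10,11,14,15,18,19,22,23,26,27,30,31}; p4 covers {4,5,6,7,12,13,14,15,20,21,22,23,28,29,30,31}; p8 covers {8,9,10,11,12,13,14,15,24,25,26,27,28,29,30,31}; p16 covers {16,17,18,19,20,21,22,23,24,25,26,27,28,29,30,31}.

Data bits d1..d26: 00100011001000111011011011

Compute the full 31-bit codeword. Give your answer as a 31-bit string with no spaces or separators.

0101010100110011000111011011011

Place data at non-parity positions: p1 p2 0 p4 0 1 0 p8 0 0 1 1 0 0 1 p16 0 0 0 1 1 1 0 1 1 0 1 1 0 1 1
p1 (pos 1,3,5,7,9,11,13,15,17,19,21,23,25,27,29,31): XOR of data positions = 0⊕0⊕0⊕0⊕1⊕0⊕1⊕0⊕0⊕1⊕0⊕1⊕1⊕0⊕1 = 0
p2 (pos 2,3,6,7,10,11,14,15,18,19,22,23,26,27,30,31): XOR of data positions = 0⊕1⊕0⊕0⊕1⊕0⊕1⊕0⊕0⊕1⊕0⊕0⊕1⊕1⊕1 = 1
p4 (pos 4,5,6,7,12,13,14,15,20,21,22,23,28,29,30,31): XOR of data positions = 0⊕1⊕0⊕1⊕0⊕0⊕1⊕1⊕1⊕1⊕0⊕1⊕0⊕1⊕1 = 1
p8 (pos 8,9,10,11,12,13,14,15,24,25,26,27,28,29,30,31): XOR of data positions = 0⊕0⊕1⊕1⊕0⊕0⊕1⊕1⊕1⊕0⊕1⊕1⊕0⊕1⊕1 = 1
p16 (pos 16,17,18,19,20,21,22,23,24,25,26,27,28,29,30,31): XOR of data positions = 0⊕0⊕0⊕1⊕1⊕1⊕0⊕1⊕1⊕0⊕1⊕1⊕0⊕1⊕1 = 1
Codeword: 0101010100110011000111011011011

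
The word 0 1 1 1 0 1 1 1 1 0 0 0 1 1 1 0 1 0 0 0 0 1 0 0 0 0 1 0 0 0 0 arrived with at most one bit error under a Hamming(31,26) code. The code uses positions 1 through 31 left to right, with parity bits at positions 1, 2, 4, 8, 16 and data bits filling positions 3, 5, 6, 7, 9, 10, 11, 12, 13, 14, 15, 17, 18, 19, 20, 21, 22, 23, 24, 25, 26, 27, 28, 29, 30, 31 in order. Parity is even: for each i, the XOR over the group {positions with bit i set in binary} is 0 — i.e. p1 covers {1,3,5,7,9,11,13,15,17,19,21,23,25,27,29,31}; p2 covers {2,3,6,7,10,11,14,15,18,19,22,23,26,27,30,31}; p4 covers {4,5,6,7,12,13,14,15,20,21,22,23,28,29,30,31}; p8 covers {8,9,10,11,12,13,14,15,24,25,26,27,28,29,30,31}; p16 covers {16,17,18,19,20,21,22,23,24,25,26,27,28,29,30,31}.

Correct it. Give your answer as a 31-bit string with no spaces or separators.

s1 (pos 1,3,5,7,9,11,13,15,17,19,21,23,25,27,29,31): 0⊕1⊕0⊕1⊕1⊕0⊕1⊕1⊕1⊕0⊕0⊕0⊕0⊕1⊕0⊕0 = 1
s2 (pos 2,3,6,7,10,11,14,15,18,19,22,23,26,27,30,31): 1⊕1⊕1⊕1⊕0⊕0⊕1⊕1⊕0⊕0⊕1⊕0⊕0⊕1⊕0⊕0 = 0
s4 (pos 4,5,6,7,12,13,14,15,20,21,22,23,28,29,30,31): 1⊕0⊕1⊕1⊕0⊕1⊕1⊕1⊕0⊕0⊕1⊕0⊕0⊕0⊕0⊕0 = 1
s8 (pos 8,9,10,11,12,13,14,15,24,25,26,27,28,29,30,31): 1⊕1⊕0⊕0⊕0⊕1⊕1⊕1⊕0⊕0⊕0⊕1⊕0⊕0⊕0⊕0 = 0
s16 (pos 16,17,18,19,20,21,22,23,24,25,26,27,28,29,30,31): 0⊕1⊕0⊕0⊕0⊕0⊕1⊕0⊕0⊕0⊕0⊕1⊕0⊕0⊕0⊕0 = 1
Syndrome s16…s1 = 10101 → error at position 21.
Flip position 21: 0111011110001110100001000010000 → 0111011110001110100011000010000

0111011110001110100011000010000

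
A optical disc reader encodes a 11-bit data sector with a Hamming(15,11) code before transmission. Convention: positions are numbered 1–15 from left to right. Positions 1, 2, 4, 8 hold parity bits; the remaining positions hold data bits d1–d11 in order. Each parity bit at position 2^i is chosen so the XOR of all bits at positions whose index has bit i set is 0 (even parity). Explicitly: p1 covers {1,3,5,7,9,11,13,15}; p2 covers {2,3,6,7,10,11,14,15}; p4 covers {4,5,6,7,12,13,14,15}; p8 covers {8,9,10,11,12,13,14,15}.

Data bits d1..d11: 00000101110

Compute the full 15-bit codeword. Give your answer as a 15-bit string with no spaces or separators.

100100000101110

Place data at non-parity positions: p1 p2 0 p4 0 0 0 p8 0 1 0 1 1 1 0
p1 (pos 1,3,5,7,9,11,13,15): XOR of data positions = 0⊕0⊕0⊕0⊕0⊕1⊕0 = 1
p2 (pos 2,3,6,7,10,11,14,15): XOR of data positions = 0⊕0⊕0⊕1⊕0⊕1⊕0 = 0
p4 (pos 4,5,6,7,12,13,14,15): XOR of data positions = 0⊕0⊕0⊕1⊕1⊕1⊕0 = 1
p8 (pos 8,9,10,11,12,13,14,15): XOR of data positions = 0⊕1⊕0⊕1⊕1⊕1⊕0 = 0
Codeword: 100100000101110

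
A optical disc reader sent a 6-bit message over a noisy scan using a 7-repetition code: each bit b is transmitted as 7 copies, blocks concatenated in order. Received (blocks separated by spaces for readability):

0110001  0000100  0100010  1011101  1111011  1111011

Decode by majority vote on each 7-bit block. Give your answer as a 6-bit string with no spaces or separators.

Block 1 (0110001): 3 ones → 0
Block 2 (0000100): 1 one → 0
Block 3 (0100010): 2 ones → 0
Block 4 (1011101): 5 ones → 1
Block 5 (1111011): 6 ones → 1
Block 6 (1111011): 6 ones → 1

000111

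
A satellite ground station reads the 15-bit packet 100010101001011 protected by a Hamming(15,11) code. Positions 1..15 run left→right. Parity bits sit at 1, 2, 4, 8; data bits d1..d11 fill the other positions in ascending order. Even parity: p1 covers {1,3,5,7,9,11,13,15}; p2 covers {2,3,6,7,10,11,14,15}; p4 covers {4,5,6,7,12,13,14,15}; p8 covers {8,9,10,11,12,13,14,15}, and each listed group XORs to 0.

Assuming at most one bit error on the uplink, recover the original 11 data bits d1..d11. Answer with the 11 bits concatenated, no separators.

s1 (pos 1,3,5,7,9,11,13,15): 1⊕0⊕1⊕1⊕1⊕0⊕0⊕1 = 1
s2 (pos 2,3,6,7,10,11,14,15): 0⊕0⊕0⊕1⊕0⊕0⊕1⊕1 = 1
s4 (pos 4,5,6,7,12,13,14,15): 0⊕1⊕0⊕1⊕1⊕0⊕1⊕1 = 1
s8 (pos 8,9,10,11,12,13,14,15): 0⊕1⊕0⊕0⊕1⊕0⊕1⊕1 = 0
Syndrome s8…s1 = 0111 → error at position 7.
Flip position 7: 100010101001011 → 100010001001011
Read data bits from positions 3,5,6,7,9,10,11,12,13,14,15: 01001001011

01001001011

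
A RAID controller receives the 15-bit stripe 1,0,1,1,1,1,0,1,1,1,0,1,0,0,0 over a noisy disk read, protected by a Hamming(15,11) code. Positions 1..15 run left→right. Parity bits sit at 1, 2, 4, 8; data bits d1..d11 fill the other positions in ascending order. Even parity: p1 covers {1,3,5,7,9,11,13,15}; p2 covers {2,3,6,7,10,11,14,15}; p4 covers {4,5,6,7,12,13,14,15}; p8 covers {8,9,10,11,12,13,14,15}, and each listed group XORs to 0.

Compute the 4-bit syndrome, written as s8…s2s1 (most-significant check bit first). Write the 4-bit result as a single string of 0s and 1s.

s1 (pos 1,3,5,7,9,11,13,15): 1⊕1⊕1⊕0⊕1⊕0⊕0⊕0 = 0
s2 (pos 2,3,6,7,10,11,14,15): 0⊕1⊕1⊕0⊕1⊕0⊕0⊕0 = 1
s4 (pos 4,5,6,7,12,13,14,15): 1⊕1⊕1⊕0⊕1⊕0⊕0⊕0 = 0
s8 (pos 8,9,10,11,12,13,14,15): 1⊕1⊕1⊕0⊕1⊕0⊕0⊕0 = 0
Syndrome s8…s1 = 0010 → error at position 2.

0010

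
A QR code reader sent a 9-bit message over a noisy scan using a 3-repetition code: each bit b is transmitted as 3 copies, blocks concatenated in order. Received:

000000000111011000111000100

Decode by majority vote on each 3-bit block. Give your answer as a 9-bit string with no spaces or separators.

Block 1 (000): 0 ones → 0
Block 2 (000): 0 ones → 0
Block 3 (000): 0 ones → 0
Block 4 (111): 3 ones → 1
Block 5 (011): 2 ones → 1
Block 6 (000): 0 ones → 0
Block 7 (111): 3 ones → 1
Block 8 (000): 0 ones → 0
Block 9 (100): 1 one → 0

000110100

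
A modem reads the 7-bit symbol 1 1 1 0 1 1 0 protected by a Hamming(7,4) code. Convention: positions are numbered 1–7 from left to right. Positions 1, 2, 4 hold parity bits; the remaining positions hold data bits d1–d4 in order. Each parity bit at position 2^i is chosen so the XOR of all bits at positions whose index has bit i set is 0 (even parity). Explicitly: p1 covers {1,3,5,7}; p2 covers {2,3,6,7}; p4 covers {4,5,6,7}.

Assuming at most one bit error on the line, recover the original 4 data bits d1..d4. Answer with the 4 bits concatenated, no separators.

0110

s1 (pos 1,3,5,7): 1⊕1⊕1⊕0 = 1
s2 (pos 2,3,6,7): 1⊕1⊕1⊕0 = 1
s4 (pos 4,5,6,7): 0⊕1⊕1⊕0 = 0
Syndrome s4…s1 = 011 → error at position 3.
Flip position 3: 1110110 → 1100110
Read data bits from positions 3,5,6,7: 0110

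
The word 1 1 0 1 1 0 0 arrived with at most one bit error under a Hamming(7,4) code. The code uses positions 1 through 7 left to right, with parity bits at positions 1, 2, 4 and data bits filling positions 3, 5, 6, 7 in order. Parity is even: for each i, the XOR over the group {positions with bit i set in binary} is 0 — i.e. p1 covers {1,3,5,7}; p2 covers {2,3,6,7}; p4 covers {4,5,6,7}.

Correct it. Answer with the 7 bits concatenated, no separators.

1001100

s1 (pos 1,3,5,7): 1⊕0⊕1⊕0 = 0
s2 (pos 2,3,6,7): 1⊕0⊕0⊕0 = 1
s4 (pos 4,5,6,7): 1⊕1⊕0⊕0 = 0
Syndrome s4…s1 = 010 → error at position 2.
Flip position 2: 1101100 → 1001100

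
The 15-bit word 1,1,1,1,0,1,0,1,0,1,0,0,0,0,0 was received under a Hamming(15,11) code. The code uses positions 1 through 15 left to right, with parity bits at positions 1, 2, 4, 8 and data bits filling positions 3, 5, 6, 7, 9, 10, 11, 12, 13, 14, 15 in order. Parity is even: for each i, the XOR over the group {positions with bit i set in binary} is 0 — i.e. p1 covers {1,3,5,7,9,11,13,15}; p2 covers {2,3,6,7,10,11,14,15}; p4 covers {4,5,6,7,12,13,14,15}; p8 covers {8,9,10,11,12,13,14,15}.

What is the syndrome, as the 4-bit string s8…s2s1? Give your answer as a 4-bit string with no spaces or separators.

0000

s1 (pos 1,3,5,7,9,11,13,15): 1⊕1⊕0⊕0⊕0⊕0⊕0⊕0 = 0
s2 (pos 2,3,6,7,10,11,14,15): 1⊕1⊕1⊕0⊕1⊕0⊕0⊕0 = 0
s4 (pos 4,5,6,7,12,13,14,15): 1⊕0⊕1⊕0⊕0⊕0⊕0⊕0 = 0
s8 (pos 8,9,10,11,12,13,14,15): 1⊕0⊕1⊕0⊕0⊕0⊕0⊕0 = 0
Syndrome s8…s1 = 0000 → no error.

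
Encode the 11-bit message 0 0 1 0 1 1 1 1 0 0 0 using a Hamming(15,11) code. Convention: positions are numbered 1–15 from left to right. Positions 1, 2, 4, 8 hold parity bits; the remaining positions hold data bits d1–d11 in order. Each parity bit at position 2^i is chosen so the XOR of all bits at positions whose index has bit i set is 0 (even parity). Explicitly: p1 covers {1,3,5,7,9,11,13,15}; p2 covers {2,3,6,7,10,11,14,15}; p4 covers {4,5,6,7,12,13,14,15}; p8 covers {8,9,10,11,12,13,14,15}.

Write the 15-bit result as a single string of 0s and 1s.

010001001111000

Place data at non-parity positions: p1 p2 0 p4 0 1 0 p8 1 1 1 1 0 0 0
p1 (pos 1,3,5,7,9,11,13,15): XOR of data positions = 0⊕0⊕0⊕1⊕1⊕0⊕0 = 0
p2 (pos 2,3,6,7,10,11,14,15): XOR of data positions = 0⊕1⊕0⊕1⊕1⊕0⊕0 = 1
p4 (pos 4,5,6,7,12,13,14,15): XOR of data positions = 0⊕1⊕0⊕1⊕0⊕0⊕0 = 0
p8 (pos 8,9,10,11,12,13,14,15): XOR of data positions = 1⊕1⊕1⊕1⊕0⊕0⊕0 = 0
Codeword: 010001001111000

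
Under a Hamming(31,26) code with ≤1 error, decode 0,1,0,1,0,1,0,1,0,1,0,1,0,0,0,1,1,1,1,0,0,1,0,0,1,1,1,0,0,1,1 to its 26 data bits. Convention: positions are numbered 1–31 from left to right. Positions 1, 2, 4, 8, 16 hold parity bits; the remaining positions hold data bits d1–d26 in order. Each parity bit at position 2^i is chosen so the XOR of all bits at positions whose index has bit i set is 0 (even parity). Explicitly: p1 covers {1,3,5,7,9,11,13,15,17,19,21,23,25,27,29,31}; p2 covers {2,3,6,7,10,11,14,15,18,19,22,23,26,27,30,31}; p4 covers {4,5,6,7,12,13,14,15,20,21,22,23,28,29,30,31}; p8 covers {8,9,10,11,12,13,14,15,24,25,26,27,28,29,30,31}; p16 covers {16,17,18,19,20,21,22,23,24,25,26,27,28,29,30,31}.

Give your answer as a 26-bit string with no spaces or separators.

00100101000111001001110011

s1 (pos 1,3,5,7,9,11,13,15,17,19,21,23,25,27,29,31): 0⊕0⊕0⊕0⊕0⊕0⊕0⊕0⊕1⊕1⊕0⊕0⊕1⊕1⊕0⊕1 = 1
s2 (pos 2,3,6,7,10,11,14,15,18,19,22,23,26,27,30,31): 1⊕0⊕1⊕0⊕1⊕0⊕0⊕0⊕1⊕1⊕1⊕0⊕1⊕1⊕1⊕1 = 0
s4 (pos 4,5,6,7,12,13,14,15,20,21,22,23,28,29,30,31): 1⊕0⊕1⊕0⊕1⊕0⊕0⊕0⊕0⊕0⊕1⊕0⊕0⊕0⊕1⊕1 = 0
s8 (pos 8,9,10,11,12,13,14,15,24,25,26,27,28,29,30,31): 1⊕0⊕1⊕0⊕1⊕0⊕0⊕0⊕0⊕1⊕1⊕1⊕0⊕0⊕1⊕1 = 0
s16 (pos 16,17,18,19,20,21,22,23,24,25,26,27,28,29,30,31): 1⊕1⊕1⊕1⊕0⊕0⊕1⊕0⊕0⊕1⊕1⊕1⊕0⊕0⊕1⊕1 = 0
Syndrome s16…s1 = 00001 → error at position 1.
Flip position 1: 0101010101010001111001001110011 → 1101010101010001111001001110011
Read data bits from positions 3,5,6,7,9,10,11,12,13,14,15,17,18,19,20,21,22,23,24,25,26,27,28,29,30,31: 00100101000111001001110011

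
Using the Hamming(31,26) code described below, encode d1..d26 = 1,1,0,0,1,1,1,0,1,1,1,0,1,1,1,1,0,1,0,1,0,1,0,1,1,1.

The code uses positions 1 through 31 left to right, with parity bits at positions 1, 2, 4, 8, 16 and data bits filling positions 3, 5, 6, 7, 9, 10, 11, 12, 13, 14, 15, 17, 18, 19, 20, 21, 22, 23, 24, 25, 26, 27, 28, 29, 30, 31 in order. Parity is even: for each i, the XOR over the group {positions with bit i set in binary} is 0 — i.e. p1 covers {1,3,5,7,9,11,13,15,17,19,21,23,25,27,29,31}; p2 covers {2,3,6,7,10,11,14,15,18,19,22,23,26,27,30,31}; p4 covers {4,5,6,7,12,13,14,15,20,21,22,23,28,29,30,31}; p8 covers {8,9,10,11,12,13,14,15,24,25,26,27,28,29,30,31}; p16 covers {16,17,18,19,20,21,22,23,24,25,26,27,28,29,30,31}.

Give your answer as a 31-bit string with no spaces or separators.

Place data at non-parity positions: p1 p2 1 p4 1 0 0 p8 1 1 1 0 1 1 1 p16 0 1 1 1 1 0 1 0 1 0 1 0 1 1 1
p1 (pos 1,3,5,7,9,11,13,15,17,19,21,23,25,27,29,31): XOR of data positions = 1⊕1⊕0⊕1⊕1⊕1⊕1⊕0⊕1⊕1⊕1⊕1⊕1⊕1⊕1 = 1
p2 (pos 2,3,6,7,10,11,14,15,18,19,22,23,26,27,30,31): XOR of data positions = 1⊕0⊕0⊕1⊕1⊕1⊕1⊕1⊕1⊕0⊕1⊕0⊕1⊕1⊕1 = 1
p4 (pos 4,5,6,7,12,13,14,15,20,21,22,23,28,29,30,31): XOR of data positions = 1⊕0⊕0⊕0⊕1⊕1⊕1⊕1⊕1⊕0⊕1⊕0⊕1⊕1⊕1 = 0
p8 (pos 8,9,10,11,12,13,14,15,24,25,26,27,28,29,30,31): XOR of data positions = 1⊕1⊕1⊕0⊕1⊕1⊕1⊕0⊕1⊕0⊕1⊕0⊕1⊕1⊕1 = 1
p16 (pos 16,17,18,19,20,21,22,23,24,25,26,27,28,29,30,31): XOR of data positions = 0⊕1⊕1⊕1⊕1⊕0⊕1⊕0⊕1⊕0⊕1⊕0⊕1⊕1⊕1 = 0
Codeword: 1110100111101110011110101010111

1110100111101110011110101010111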